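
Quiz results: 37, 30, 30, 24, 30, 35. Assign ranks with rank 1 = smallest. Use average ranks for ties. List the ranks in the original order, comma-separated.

6, 3, 3, 1, 3, 5

Sorted (ascending): 24, 30, 30, 30, 35, 37
The 3 values of 30 occupy positions 2–4 → average rank 3.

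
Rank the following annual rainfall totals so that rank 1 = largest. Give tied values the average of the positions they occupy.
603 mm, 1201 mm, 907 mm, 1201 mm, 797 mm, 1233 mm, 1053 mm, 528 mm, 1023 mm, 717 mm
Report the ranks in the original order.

Sorted (descending): 1233, 1201, 1201, 1053, 1023, 907, 797, 717, 603, 528
The 2 values of 1201 occupy positions 2–3 → average rank (2+3)/2 = 2.5.

9, 2.5, 6, 2.5, 7, 1, 4, 10, 5, 8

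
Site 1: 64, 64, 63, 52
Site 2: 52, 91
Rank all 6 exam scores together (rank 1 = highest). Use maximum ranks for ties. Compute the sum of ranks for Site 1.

Sorted (descending): 91, 64, 64, 63, 52, 52
The 2 values of 64 occupy positions 2–3 → each gets rank 3.
The 2 values of 52 occupy positions 5–6 → each gets rank 6.
Site 1 values → pooled ranks: 64→3, 64→3, 63→4, 52→6
Rank sum = 3 + 3 + 4 + 6 = 16

16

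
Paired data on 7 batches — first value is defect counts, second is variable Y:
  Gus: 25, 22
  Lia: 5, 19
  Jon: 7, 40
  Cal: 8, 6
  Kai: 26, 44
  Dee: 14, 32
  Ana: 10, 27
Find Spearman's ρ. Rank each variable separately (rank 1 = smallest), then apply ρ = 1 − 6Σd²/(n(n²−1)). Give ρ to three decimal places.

0.464

Ranks of variable 1: 6, 1, 2, 3, 7, 5, 4
Ranks of variable 2: 3, 2, 6, 1, 7, 5, 4
d = r₁ − r₂: 3, -1, -4, 2, 0, 0, 0
d²: 9, 1, 16, 4, 0, 0, 0; Σd² = 30
ρ = 1 − 6·30/(7·48) = 1 − 180/336 = 0.464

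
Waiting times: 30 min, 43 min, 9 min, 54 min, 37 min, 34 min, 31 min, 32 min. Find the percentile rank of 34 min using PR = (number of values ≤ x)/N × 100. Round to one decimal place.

N = 8.
Strictly below 34: 4. Equal to 34: 1.
PR = 5/8 × 100 = 62.5

62.5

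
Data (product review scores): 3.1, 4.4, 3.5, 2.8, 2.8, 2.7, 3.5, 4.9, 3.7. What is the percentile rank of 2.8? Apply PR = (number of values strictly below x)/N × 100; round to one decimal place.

11.1

N = 9.
Strictly below 2.8: 1. Equal to 2.8: 2.
PR = 1/9 × 100 = 11.1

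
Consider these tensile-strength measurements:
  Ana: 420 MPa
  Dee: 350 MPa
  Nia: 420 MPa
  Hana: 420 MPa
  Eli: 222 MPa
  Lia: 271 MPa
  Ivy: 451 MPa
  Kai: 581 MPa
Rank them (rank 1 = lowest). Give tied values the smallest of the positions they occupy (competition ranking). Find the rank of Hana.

Sorted (ascending): 222, 271, 350, 420, 420, 420, 451, 581
The 3 values of 420 occupy positions 4–6 → each gets rank 4.
Hana has value 420 MPa → rank 4.

4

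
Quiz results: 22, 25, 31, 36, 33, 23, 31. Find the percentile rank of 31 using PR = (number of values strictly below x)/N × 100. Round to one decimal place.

N = 7.
Strictly below 31: 3. Equal to 31: 2.
PR = 3/7 × 100 = 42.9

42.9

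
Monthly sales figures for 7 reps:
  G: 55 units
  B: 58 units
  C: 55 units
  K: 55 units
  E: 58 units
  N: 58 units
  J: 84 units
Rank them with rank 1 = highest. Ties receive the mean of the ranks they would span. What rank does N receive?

3

Sorted (descending): 84, 58, 58, 58, 55, 55, 55
The 3 values of 58 occupy positions 2–4 → average rank 3.
The 3 values of 55 occupy positions 5–7 → average rank 6.
N has value 58 units → rank 3.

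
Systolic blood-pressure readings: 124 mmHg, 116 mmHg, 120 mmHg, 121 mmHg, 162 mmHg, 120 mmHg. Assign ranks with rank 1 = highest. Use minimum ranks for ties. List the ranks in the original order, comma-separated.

Sorted (descending): 162, 124, 121, 120, 120, 116
The 2 values of 120 occupy positions 4–5 → each gets rank 4.

2, 6, 4, 3, 1, 4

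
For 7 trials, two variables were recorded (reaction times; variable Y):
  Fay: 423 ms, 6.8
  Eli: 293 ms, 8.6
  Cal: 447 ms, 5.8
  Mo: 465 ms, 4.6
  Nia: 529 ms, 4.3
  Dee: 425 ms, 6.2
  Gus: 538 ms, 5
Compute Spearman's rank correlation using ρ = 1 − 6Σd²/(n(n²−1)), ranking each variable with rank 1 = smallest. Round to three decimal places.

-0.893

Ranks of variable 1: 2, 1, 4, 5, 6, 3, 7
Ranks of variable 2: 6, 7, 4, 2, 1, 5, 3
d = r₁ − r₂: -4, -6, 0, 3, 5, -2, 4
d²: 16, 36, 0, 9, 25, 4, 16; Σd² = 106
ρ = 1 − 6·106/(7·48) = 1 − 636/336 = -0.893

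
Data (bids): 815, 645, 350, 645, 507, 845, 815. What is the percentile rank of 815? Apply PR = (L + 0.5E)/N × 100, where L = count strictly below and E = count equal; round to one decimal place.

71.4

N = 7.
Strictly below 815: 4. Equal to 815: 2.
PR = (4 + 0.5·2)/7 × 100 = 71.4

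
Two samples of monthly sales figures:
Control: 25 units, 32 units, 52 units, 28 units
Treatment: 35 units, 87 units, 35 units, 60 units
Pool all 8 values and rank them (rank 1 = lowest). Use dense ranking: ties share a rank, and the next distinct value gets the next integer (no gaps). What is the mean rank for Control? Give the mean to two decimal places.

2.75

Sorted (ascending): 25, 28, 32, 35, 35, 52, 60, 87
The 2 values of 35 share dense rank 4.
Remaining distinct values take the next consecutive integers.
Control values → pooled ranks: 25→1, 32→3, 52→5, 28→2
Mean rank = (1 + 3 + 5 + 2) / 4 = 2.75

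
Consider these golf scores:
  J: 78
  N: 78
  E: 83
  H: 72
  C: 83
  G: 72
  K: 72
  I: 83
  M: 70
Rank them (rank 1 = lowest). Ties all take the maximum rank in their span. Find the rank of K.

Sorted (ascending): 70, 72, 72, 72, 78, 78, 83, 83, 83
The 3 values of 72 occupy positions 2–4 → each gets rank 4.
The 2 values of 78 occupy positions 5–6 → each gets rank 6.
The 3 values of 83 occupy positions 7–9 → each gets rank 9.
K has value 72 → rank 4.

4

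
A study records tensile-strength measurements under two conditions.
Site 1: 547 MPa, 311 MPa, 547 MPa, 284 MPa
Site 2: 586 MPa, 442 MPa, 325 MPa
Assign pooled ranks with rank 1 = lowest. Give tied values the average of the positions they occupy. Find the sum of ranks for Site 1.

14

Sorted (ascending): 284, 311, 325, 442, 547, 547, 586
The 2 values of 547 occupy positions 5–6 → average rank (5+6)/2 = 5.5.
Site 1 values → pooled ranks: 547→5.5, 311→2, 547→5.5, 284→1
Rank sum = 5.5 + 2 + 5.5 + 1 = 14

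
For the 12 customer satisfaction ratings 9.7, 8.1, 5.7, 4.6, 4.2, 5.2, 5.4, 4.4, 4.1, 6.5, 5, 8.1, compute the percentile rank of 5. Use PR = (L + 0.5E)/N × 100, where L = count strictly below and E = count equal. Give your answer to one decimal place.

37.5

N = 12.
Strictly below 5: 4. Equal to 5: 1.
PR = (4 + 0.5·1)/12 × 100 = 37.5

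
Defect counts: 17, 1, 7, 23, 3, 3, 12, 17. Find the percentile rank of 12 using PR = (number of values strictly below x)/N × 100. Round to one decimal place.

50.0

N = 8.
Strictly below 12: 4. Equal to 12: 1.
PR = 4/8 × 100 = 50.0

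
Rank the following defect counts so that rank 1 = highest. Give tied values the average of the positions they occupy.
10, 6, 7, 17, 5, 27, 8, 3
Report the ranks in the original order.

Sorted (descending): 27, 17, 10, 8, 7, 6, 5, 3
No ties — each value takes its position as its rank.

3, 6, 5, 2, 7, 1, 4, 8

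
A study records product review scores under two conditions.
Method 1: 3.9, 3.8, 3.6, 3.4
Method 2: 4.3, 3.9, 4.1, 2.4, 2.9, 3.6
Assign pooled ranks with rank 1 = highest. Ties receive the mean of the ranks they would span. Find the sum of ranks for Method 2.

32

Sorted (descending): 4.3, 4.1, 3.9, 3.9, 3.8, 3.6, 3.6, 3.4, 2.9, 2.4
The 2 values of 3.9 occupy positions 3–4 → average rank (3+4)/2 = 3.5.
The 2 values of 3.6 occupy positions 6–7 → average rank (6+7)/2 = 6.5.
Method 2 values → pooled ranks: 4.3→1, 3.9→3.5, 4.1→2, 2.4→10, 2.9→9, 3.6→6.5
Rank sum = 1 + 3.5 + 2 + 10 + 9 + 6.5 = 32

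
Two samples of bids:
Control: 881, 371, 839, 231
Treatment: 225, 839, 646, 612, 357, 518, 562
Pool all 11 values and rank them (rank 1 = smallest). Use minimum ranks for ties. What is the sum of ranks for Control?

26

Sorted (ascending): 225, 231, 357, 371, 518, 562, 612, 646, 839, 839, 881
The 2 values of 839 occupy positions 9–10 → each gets rank 9.
Control values → pooled ranks: 881→11, 371→4, 839→9, 231→2
Rank sum = 11 + 4 + 9 + 2 = 26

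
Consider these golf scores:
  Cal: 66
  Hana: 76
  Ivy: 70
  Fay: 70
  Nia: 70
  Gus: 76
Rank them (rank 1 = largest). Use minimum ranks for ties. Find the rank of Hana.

1

Sorted (descending): 76, 76, 70, 70, 70, 66
The 2 values of 76 occupy positions 1–2 → each gets rank 1.
The 3 values of 70 occupy positions 3–5 → each gets rank 3.
Hana has value 76 → rank 1.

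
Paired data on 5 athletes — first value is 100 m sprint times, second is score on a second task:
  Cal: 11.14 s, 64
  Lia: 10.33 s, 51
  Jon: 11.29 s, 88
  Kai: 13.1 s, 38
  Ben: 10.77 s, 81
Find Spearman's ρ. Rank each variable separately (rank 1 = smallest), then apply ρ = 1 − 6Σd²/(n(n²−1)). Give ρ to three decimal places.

Ranks of variable 1: 3, 1, 4, 5, 2
Ranks of variable 2: 3, 2, 5, 1, 4
d = r₁ − r₂: 0, -1, -1, 4, -2
d²: 0, 1, 1, 16, 4; Σd² = 22
ρ = 1 − 6·22/(5·24) = 1 − 132/120 = -0.100

-0.100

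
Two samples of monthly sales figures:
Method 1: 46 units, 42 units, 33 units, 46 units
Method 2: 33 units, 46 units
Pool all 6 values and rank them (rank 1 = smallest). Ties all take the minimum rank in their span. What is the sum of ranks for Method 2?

Sorted (ascending): 33, 33, 42, 46, 46, 46
The 2 values of 33 occupy positions 1–2 → each gets rank 1.
The 3 values of 46 occupy positions 4–6 → each gets rank 4.
Method 2 values → pooled ranks: 33→1, 46→4
Rank sum = 1 + 4 = 5

5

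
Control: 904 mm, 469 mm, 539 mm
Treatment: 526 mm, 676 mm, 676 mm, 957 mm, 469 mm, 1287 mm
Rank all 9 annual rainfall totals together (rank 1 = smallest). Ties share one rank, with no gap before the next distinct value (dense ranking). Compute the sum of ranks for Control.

Sorted (ascending): 469, 469, 526, 539, 676, 676, 904, 957, 1287
The 2 values of 469 share dense rank 1.
The 2 values of 676 share dense rank 4.
Remaining distinct values take the next consecutive integers.
Control values → pooled ranks: 904→5, 469→1, 539→3
Rank sum = 5 + 1 + 3 = 9

9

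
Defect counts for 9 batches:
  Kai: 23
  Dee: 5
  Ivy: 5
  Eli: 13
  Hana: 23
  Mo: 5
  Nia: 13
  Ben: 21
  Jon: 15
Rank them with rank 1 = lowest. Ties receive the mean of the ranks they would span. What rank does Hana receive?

Sorted (ascending): 5, 5, 5, 13, 13, 15, 21, 23, 23
The 3 values of 5 occupy positions 1–3 → average rank 2.
The 2 values of 13 occupy positions 4–5 → average rank (4+5)/2 = 4.5.
The 2 values of 23 occupy positions 8–9 → average rank (8+9)/2 = 8.5.
Hana has value 23 → rank 8.5.

8.5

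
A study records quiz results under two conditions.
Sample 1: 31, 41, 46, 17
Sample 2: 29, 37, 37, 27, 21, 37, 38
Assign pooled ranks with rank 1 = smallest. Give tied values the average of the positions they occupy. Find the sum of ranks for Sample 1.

Sorted (ascending): 17, 21, 27, 29, 31, 37, 37, 37, 38, 41, 46
The 3 values of 37 occupy positions 6–8 → average rank 7.
Sample 1 values → pooled ranks: 31→5, 41→10, 46→11, 17→1
Rank sum = 5 + 10 + 11 + 1 = 27

27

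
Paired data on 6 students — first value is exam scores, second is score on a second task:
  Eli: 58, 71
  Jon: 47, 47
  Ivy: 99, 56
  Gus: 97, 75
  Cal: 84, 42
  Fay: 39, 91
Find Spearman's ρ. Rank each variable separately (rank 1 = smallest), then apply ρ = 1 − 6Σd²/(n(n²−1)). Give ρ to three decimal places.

Ranks of variable 1: 3, 2, 6, 5, 4, 1
Ranks of variable 2: 4, 2, 3, 5, 1, 6
d = r₁ − r₂: -1, 0, 3, 0, 3, -5
d²: 1, 0, 9, 0, 9, 25; Σd² = 44
ρ = 1 − 6·44/(6·35) = 1 − 264/210 = -0.257

-0.257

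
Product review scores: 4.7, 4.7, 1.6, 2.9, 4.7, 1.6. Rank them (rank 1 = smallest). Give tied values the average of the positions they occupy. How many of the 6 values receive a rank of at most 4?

Sorted (ascending): 1.6, 1.6, 2.9, 4.7, 4.7, 4.7
The 2 values of 1.6 occupy positions 1–2 → average rank (1+2)/2 = 1.5.
The 3 values of 4.7 occupy positions 4–6 → average rank 5.
Ranks ≤ 4: {1.5, 1.5, 3} → 3 values.

3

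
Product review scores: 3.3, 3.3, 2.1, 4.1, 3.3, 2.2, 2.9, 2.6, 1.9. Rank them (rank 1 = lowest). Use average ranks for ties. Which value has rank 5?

2.9

Sorted (ascending): 1.9, 2.1, 2.2, 2.6, 2.9, 3.3, 3.3, 3.3, 4.1
The 3 values of 3.3 occupy positions 6–8 → average rank 7.
Rank 5 → value 2.9.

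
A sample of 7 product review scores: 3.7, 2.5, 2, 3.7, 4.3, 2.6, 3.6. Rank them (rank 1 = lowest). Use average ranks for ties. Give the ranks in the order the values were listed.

5.5, 2, 1, 5.5, 7, 3, 4

Sorted (ascending): 2, 2.5, 2.6, 3.6, 3.7, 3.7, 4.3
The 2 values of 3.7 occupy positions 5–6 → average rank (5+6)/2 = 5.5.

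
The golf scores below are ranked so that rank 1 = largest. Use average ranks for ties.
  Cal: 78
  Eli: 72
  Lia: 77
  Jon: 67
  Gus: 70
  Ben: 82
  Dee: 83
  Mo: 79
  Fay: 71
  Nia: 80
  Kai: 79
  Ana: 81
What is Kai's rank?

5.5

Sorted (descending): 83, 82, 81, 80, 79, 79, 78, 77, 72, 71, 70, 67
The 2 values of 79 occupy positions 5–6 → average rank (5+6)/2 = 5.5.
Kai has value 79 → rank 5.5.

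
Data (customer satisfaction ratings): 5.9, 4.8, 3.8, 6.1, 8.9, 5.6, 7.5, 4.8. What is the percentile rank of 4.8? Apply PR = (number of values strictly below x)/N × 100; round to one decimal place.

N = 8.
Strictly below 4.8: 1. Equal to 4.8: 2.
PR = 1/8 × 100 = 12.5

12.5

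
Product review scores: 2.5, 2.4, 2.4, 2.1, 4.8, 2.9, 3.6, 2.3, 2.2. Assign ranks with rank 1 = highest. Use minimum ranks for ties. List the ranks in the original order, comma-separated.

Sorted (descending): 4.8, 3.6, 2.9, 2.5, 2.4, 2.4, 2.3, 2.2, 2.1
The 2 values of 2.4 occupy positions 5–6 → each gets rank 5.

4, 5, 5, 9, 1, 3, 2, 7, 8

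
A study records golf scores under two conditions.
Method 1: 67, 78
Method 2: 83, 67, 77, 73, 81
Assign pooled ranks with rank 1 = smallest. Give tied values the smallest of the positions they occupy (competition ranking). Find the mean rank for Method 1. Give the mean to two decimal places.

3.00

Sorted (ascending): 67, 67, 73, 77, 78, 81, 83
The 2 values of 67 occupy positions 1–2 → each gets rank 1.
Method 1 values → pooled ranks: 67→1, 78→5
Mean rank = (1 + 5) / 2 = 3.00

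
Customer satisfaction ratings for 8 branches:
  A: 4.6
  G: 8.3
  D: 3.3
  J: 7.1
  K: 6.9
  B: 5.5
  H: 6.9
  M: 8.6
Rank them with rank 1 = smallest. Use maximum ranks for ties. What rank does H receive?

5

Sorted (ascending): 3.3, 4.6, 5.5, 6.9, 6.9, 7.1, 8.3, 8.6
The 2 values of 6.9 occupy positions 4–5 → each gets rank 5.
H has value 6.9 → rank 5.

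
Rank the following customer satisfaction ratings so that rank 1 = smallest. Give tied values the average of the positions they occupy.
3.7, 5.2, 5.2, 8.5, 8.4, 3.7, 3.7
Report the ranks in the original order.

2, 4.5, 4.5, 7, 6, 2, 2

Sorted (ascending): 3.7, 3.7, 3.7, 5.2, 5.2, 8.4, 8.5
The 3 values of 3.7 occupy positions 1–3 → average rank 2.
The 2 values of 5.2 occupy positions 4–5 → average rank (4+5)/2 = 4.5.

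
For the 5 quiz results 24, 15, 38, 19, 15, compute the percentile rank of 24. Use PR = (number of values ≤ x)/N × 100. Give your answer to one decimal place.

N = 5.
Strictly below 24: 3. Equal to 24: 1.
PR = 4/5 × 100 = 80.0

80.0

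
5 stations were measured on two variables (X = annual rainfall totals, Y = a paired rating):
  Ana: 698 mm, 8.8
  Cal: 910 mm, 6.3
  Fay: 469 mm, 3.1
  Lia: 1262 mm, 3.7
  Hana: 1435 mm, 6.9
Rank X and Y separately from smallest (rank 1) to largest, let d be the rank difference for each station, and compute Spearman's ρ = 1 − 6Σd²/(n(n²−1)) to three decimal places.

0.300

Ranks of variable 1: 2, 3, 1, 4, 5
Ranks of variable 2: 5, 3, 1, 2, 4
d = r₁ − r₂: -3, 0, 0, 2, 1
d²: 9, 0, 0, 4, 1; Σd² = 14
ρ = 1 − 6·14/(5·24) = 1 − 84/120 = 0.300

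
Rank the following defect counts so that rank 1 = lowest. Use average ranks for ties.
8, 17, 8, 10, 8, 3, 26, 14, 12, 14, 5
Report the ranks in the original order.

4, 10, 4, 6, 4, 1, 11, 8.5, 7, 8.5, 2

Sorted (ascending): 3, 5, 8, 8, 8, 10, 12, 14, 14, 17, 26
The 3 values of 8 occupy positions 3–5 → average rank 4.
The 2 values of 14 occupy positions 8–9 → average rank (8+9)/2 = 8.5.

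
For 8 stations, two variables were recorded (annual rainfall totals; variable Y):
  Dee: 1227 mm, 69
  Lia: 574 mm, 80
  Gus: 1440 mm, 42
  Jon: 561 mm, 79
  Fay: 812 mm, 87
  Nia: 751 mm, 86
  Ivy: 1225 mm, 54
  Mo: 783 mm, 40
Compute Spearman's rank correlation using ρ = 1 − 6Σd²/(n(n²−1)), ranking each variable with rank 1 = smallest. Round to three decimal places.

-0.429

Ranks of variable 1: 7, 2, 8, 1, 5, 3, 6, 4
Ranks of variable 2: 4, 6, 2, 5, 8, 7, 3, 1
d = r₁ − r₂: 3, -4, 6, -4, -3, -4, 3, 3
d²: 9, 16, 36, 16, 9, 16, 9, 9; Σd² = 120
ρ = 1 − 6·120/(8·63) = 1 − 720/504 = -0.429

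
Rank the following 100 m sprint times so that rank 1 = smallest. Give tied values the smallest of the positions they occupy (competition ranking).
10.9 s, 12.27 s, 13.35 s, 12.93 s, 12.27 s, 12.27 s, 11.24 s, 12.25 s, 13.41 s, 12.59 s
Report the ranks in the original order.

1, 4, 9, 8, 4, 4, 2, 3, 10, 7

Sorted (ascending): 10.9, 11.24, 12.25, 12.27, 12.27, 12.27, 12.59, 12.93, 13.35, 13.41
The 3 values of 12.27 occupy positions 4–6 → each gets rank 4.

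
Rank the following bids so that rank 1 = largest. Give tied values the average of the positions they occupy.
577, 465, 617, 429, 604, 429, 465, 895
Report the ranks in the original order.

Sorted (descending): 895, 617, 604, 577, 465, 465, 429, 429
The 2 values of 465 occupy positions 5–6 → average rank (5+6)/2 = 5.5.
The 2 values of 429 occupy positions 7–8 → average rank (7+8)/2 = 7.5.

4, 5.5, 2, 7.5, 3, 7.5, 5.5, 1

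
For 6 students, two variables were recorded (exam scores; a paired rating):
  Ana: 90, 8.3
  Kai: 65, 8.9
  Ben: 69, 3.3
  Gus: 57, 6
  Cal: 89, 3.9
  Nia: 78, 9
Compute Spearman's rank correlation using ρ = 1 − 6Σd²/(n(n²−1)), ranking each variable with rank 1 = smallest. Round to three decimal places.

0.029

Ranks of variable 1: 6, 2, 3, 1, 5, 4
Ranks of variable 2: 4, 5, 1, 3, 2, 6
d = r₁ − r₂: 2, -3, 2, -2, 3, -2
d²: 4, 9, 4, 4, 9, 4; Σd² = 34
ρ = 1 − 6·34/(6·35) = 1 − 204/210 = 0.029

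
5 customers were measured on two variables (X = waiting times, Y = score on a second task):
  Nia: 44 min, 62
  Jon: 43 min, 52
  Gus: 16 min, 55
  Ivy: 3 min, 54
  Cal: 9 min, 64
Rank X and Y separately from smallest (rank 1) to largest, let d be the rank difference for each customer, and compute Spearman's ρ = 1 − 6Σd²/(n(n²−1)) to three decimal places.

0.000

Ranks of variable 1: 5, 4, 3, 1, 2
Ranks of variable 2: 4, 1, 3, 2, 5
d = r₁ − r₂: 1, 3, 0, -1, -3
d²: 1, 9, 0, 1, 9; Σd² = 20
ρ = 1 − 6·20/(5·24) = 1 − 120/120 = 0.000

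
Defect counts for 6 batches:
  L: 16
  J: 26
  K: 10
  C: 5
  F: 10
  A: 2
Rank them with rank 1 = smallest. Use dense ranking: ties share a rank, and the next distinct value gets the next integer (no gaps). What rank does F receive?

3

Sorted (ascending): 2, 5, 10, 10, 16, 26
The 2 values of 10 share dense rank 3.
Remaining distinct values take the next consecutive integers.
F has value 10 → rank 3.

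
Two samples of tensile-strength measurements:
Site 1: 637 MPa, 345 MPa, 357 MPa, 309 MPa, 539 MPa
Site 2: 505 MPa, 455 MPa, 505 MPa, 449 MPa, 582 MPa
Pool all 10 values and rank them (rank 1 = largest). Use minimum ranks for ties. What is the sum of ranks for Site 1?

31

Sorted (descending): 637, 582, 539, 505, 505, 455, 449, 357, 345, 309
The 2 values of 505 occupy positions 4–5 → each gets rank 4.
Site 1 values → pooled ranks: 637→1, 345→9, 357→8, 309→10, 539→3
Rank sum = 1 + 9 + 8 + 10 + 3 = 31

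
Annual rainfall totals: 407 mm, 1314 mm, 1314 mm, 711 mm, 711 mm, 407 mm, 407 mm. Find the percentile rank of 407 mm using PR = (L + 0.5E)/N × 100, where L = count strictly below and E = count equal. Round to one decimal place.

N = 7.
Strictly below 407: 0. Equal to 407: 3.
PR = (0 + 0.5·3)/7 × 100 = 21.4

21.4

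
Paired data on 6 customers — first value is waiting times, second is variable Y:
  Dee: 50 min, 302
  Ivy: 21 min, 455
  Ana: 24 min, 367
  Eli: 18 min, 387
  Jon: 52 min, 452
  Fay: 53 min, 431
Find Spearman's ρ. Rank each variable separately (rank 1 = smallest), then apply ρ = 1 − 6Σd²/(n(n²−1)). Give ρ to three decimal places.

0.029

Ranks of variable 1: 4, 2, 3, 1, 5, 6
Ranks of variable 2: 1, 6, 2, 3, 5, 4
d = r₁ − r₂: 3, -4, 1, -2, 0, 2
d²: 9, 16, 1, 4, 0, 4; Σd² = 34
ρ = 1 − 6·34/(6·35) = 1 − 204/210 = 0.029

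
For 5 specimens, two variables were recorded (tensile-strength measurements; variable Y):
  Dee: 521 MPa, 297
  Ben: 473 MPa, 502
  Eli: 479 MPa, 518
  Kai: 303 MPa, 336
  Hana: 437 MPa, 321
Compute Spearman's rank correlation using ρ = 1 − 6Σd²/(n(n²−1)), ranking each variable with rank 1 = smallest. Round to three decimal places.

Ranks of variable 1: 5, 3, 4, 1, 2
Ranks of variable 2: 1, 4, 5, 3, 2
d = r₁ − r₂: 4, -1, -1, -2, 0
d²: 16, 1, 1, 4, 0; Σd² = 22
ρ = 1 − 6·22/(5·24) = 1 − 132/120 = -0.100

-0.100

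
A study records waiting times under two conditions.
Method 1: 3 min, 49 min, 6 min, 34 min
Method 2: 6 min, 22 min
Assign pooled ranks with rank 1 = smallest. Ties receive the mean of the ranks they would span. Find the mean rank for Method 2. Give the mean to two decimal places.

3.25

Sorted (ascending): 3, 6, 6, 22, 34, 49
The 2 values of 6 occupy positions 2–3 → average rank (2+3)/2 = 2.5.
Method 2 values → pooled ranks: 6→2.5, 22→4
Mean rank = (2.5 + 4) / 2 = 3.25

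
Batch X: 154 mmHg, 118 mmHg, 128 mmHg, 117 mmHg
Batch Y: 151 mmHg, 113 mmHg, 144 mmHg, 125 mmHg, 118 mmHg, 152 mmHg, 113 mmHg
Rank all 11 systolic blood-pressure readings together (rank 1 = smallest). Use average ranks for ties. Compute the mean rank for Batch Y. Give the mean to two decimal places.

5.79

Sorted (ascending): 113, 113, 117, 118, 118, 125, 128, 144, 151, 152, 154
The 2 values of 113 occupy positions 1–2 → average rank (1+2)/2 = 1.5.
The 2 values of 118 occupy positions 4–5 → average rank (4+5)/2 = 4.5.
Batch Y values → pooled ranks: 151→9, 113→1.5, 144→8, 125→6, 118→4.5, 152→10, 113→1.5
Mean rank = (9 + 1.5 + 8 + 6 + 4.5 + 10 + 1.5) / 7 = 5.79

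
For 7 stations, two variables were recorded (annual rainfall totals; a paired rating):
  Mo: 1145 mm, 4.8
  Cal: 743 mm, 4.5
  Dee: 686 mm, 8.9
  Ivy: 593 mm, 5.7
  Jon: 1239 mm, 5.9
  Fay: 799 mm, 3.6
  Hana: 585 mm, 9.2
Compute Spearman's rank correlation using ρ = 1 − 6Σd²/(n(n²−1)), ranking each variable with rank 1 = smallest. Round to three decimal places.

Ranks of variable 1: 6, 4, 3, 2, 7, 5, 1
Ranks of variable 2: 3, 2, 6, 4, 5, 1, 7
d = r₁ − r₂: 3, 2, -3, -2, 2, 4, -6
d²: 9, 4, 9, 4, 4, 16, 36; Σd² = 82
ρ = 1 − 6·82/(7·48) = 1 − 492/336 = -0.464

-0.464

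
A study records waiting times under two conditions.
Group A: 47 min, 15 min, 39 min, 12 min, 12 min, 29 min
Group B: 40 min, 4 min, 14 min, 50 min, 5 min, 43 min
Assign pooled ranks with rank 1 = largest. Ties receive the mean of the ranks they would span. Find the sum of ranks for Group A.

Sorted (descending): 50, 47, 43, 40, 39, 29, 15, 14, 12, 12, 5, 4
The 2 values of 12 occupy positions 9–10 → average rank (9+10)/2 = 9.5.
Group A values → pooled ranks: 47→2, 15→7, 39→5, 12→9.5, 12→9.5, 29→6
Rank sum = 2 + 7 + 5 + 9.5 + 9.5 + 6 = 39

39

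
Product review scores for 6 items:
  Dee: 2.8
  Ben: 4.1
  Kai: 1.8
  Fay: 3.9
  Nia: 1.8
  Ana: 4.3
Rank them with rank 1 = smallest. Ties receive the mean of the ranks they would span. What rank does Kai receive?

Sorted (ascending): 1.8, 1.8, 2.8, 3.9, 4.1, 4.3
The 2 values of 1.8 occupy positions 1–2 → average rank (1+2)/2 = 1.5.
Kai has value 1.8 → rank 1.5.

1.5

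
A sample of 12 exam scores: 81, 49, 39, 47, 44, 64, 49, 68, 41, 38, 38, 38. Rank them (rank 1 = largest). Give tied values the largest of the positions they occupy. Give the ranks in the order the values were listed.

1, 5, 9, 6, 7, 3, 5, 2, 8, 12, 12, 12

Sorted (descending): 81, 68, 64, 49, 49, 47, 44, 41, 39, 38, 38, 38
The 2 values of 49 occupy positions 4–5 → each gets rank 5.
The 3 values of 38 occupy positions 10–12 → each gets rank 12.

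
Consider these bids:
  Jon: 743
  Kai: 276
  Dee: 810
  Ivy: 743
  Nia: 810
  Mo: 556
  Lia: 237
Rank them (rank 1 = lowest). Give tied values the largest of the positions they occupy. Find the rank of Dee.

Sorted (ascending): 237, 276, 556, 743, 743, 810, 810
The 2 values of 743 occupy positions 4–5 → each gets rank 5.
The 2 values of 810 occupy positions 6–7 → each gets rank 7.
Dee has value 810 → rank 7.

7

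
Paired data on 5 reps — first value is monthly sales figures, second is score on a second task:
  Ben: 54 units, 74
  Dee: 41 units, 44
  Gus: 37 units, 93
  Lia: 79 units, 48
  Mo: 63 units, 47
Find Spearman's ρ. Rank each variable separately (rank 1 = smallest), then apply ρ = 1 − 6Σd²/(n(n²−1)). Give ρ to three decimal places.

-0.300

Ranks of variable 1: 3, 2, 1, 5, 4
Ranks of variable 2: 4, 1, 5, 3, 2
d = r₁ − r₂: -1, 1, -4, 2, 2
d²: 1, 1, 16, 4, 4; Σd² = 26
ρ = 1 − 6·26/(5·24) = 1 − 156/120 = -0.300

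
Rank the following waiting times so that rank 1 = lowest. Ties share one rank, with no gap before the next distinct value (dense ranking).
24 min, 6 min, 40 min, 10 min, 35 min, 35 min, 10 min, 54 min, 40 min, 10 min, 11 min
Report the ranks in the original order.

4, 1, 6, 2, 5, 5, 2, 7, 6, 2, 3

Sorted (ascending): 6, 10, 10, 10, 11, 24, 35, 35, 40, 40, 54
The 3 values of 10 share dense rank 2.
The 2 values of 35 share dense rank 5.
The 2 values of 40 share dense rank 6.
Remaining distinct values take the next consecutive integers.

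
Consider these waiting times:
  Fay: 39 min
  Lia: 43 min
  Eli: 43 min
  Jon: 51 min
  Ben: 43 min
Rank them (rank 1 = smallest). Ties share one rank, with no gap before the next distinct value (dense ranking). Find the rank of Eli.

Sorted (ascending): 39, 43, 43, 43, 51
The 3 values of 43 share dense rank 2.
Remaining distinct values take the next consecutive integers.
Eli has value 43 min → rank 2.

2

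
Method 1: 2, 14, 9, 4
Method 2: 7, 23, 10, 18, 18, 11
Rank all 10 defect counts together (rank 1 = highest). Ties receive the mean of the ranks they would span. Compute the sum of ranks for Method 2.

Sorted (descending): 23, 18, 18, 14, 11, 10, 9, 7, 4, 2
The 2 values of 18 occupy positions 2–3 → average rank (2+3)/2 = 2.5.
Method 2 values → pooled ranks: 7→8, 23→1, 10→6, 18→2.5, 18→2.5, 11→5
Rank sum = 8 + 1 + 6 + 2.5 + 2.5 + 5 = 25

25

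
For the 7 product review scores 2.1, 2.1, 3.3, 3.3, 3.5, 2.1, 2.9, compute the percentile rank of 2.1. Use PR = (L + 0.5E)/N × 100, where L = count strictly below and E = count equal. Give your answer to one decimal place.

N = 7.
Strictly below 2.1: 0. Equal to 2.1: 3.
PR = (0 + 0.5·3)/7 × 100 = 21.4

21.4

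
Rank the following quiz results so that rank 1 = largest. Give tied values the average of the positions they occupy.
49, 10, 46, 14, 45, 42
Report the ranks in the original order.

Sorted (descending): 49, 46, 45, 42, 14, 10
No ties — each value takes its position as its rank.

1, 6, 2, 5, 3, 4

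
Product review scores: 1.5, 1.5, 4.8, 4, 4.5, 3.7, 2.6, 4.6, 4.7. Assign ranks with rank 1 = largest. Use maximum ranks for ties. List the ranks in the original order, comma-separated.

Sorted (descending): 4.8, 4.7, 4.6, 4.5, 4, 3.7, 2.6, 1.5, 1.5
The 2 values of 1.5 occupy positions 8–9 → each gets rank 9.

9, 9, 1, 5, 4, 6, 7, 3, 2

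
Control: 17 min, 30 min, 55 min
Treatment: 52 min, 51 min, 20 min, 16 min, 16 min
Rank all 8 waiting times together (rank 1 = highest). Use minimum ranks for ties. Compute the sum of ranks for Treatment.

24

Sorted (descending): 55, 52, 51, 30, 20, 17, 16, 16
The 2 values of 16 occupy positions 7–8 → each gets rank 7.
Treatment values → pooled ranks: 52→2, 51→3, 20→5, 16→7, 16→7
Rank sum = 2 + 3 + 5 + 7 + 7 = 24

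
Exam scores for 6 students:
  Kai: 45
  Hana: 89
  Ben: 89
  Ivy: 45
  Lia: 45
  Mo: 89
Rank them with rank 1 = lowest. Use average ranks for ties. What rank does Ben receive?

5

Sorted (ascending): 45, 45, 45, 89, 89, 89
The 3 values of 45 occupy positions 1–3 → average rank 2.
The 3 values of 89 occupy positions 4–6 → average rank 5.
Ben has value 89 → rank 5.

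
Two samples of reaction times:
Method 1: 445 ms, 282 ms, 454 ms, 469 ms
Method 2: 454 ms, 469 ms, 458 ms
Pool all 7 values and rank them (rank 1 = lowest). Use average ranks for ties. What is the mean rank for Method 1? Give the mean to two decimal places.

3.25

Sorted (ascending): 282, 445, 454, 454, 458, 469, 469
The 2 values of 454 occupy positions 3–4 → average rank (3+4)/2 = 3.5.
The 2 values of 469 occupy positions 6–7 → average rank (6+7)/2 = 6.5.
Method 1 values → pooled ranks: 445→2, 282→1, 454→3.5, 469→6.5
Mean rank = (2 + 1 + 3.5 + 6.5) / 4 = 3.25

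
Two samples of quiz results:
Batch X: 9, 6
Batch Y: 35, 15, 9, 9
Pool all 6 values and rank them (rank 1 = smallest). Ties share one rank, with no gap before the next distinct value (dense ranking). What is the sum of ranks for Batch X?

3

Sorted (ascending): 6, 9, 9, 9, 15, 35
The 3 values of 9 share dense rank 2.
Remaining distinct values take the next consecutive integers.
Batch X values → pooled ranks: 9→2, 6→1
Rank sum = 2 + 1 = 3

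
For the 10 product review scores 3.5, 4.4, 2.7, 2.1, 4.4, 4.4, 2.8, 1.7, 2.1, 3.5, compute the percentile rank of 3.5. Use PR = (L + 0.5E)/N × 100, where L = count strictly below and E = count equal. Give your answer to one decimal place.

60.0

N = 10.
Strictly below 3.5: 5. Equal to 3.5: 2.
PR = (5 + 0.5·2)/10 × 100 = 60.0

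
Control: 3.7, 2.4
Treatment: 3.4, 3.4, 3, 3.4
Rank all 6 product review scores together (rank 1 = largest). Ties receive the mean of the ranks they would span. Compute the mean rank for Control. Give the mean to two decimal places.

3.50

Sorted (descending): 3.7, 3.4, 3.4, 3.4, 3, 2.4
The 3 values of 3.4 occupy positions 2–4 → average rank 3.
Control values → pooled ranks: 3.7→1, 2.4→6
Mean rank = (1 + 6) / 2 = 3.50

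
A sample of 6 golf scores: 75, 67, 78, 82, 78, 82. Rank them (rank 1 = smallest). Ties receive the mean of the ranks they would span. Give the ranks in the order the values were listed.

2, 1, 3.5, 5.5, 3.5, 5.5

Sorted (ascending): 67, 75, 78, 78, 82, 82
The 2 values of 78 occupy positions 3–4 → average rank (3+4)/2 = 3.5.
The 2 values of 82 occupy positions 5–6 → average rank (5+6)/2 = 5.5.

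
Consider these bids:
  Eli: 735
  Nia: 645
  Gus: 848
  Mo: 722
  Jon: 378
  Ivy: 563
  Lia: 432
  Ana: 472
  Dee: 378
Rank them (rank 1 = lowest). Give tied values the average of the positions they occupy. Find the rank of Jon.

1.5

Sorted (ascending): 378, 378, 432, 472, 563, 645, 722, 735, 848
The 2 values of 378 occupy positions 1–2 → average rank (1+2)/2 = 1.5.
Jon has value 378 → rank 1.5.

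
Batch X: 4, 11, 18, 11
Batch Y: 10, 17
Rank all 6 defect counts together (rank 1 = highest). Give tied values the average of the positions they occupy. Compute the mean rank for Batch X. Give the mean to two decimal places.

3.50

Sorted (descending): 18, 17, 11, 11, 10, 4
The 2 values of 11 occupy positions 3–4 → average rank (3+4)/2 = 3.5.
Batch X values → pooled ranks: 4→6, 11→3.5, 18→1, 11→3.5
Mean rank = (6 + 3.5 + 1 + 3.5) / 4 = 3.50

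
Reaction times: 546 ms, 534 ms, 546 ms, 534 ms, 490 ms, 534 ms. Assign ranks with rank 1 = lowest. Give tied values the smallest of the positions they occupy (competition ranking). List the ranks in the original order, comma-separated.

5, 2, 5, 2, 1, 2

Sorted (ascending): 490, 534, 534, 534, 546, 546
The 3 values of 534 occupy positions 2–4 → each gets rank 2.
The 2 values of 546 occupy positions 5–6 → each gets rank 5.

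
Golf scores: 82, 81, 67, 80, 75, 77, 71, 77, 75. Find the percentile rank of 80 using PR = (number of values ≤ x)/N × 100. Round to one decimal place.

77.8

N = 9.
Strictly below 80: 6. Equal to 80: 1.
PR = 7/9 × 100 = 77.8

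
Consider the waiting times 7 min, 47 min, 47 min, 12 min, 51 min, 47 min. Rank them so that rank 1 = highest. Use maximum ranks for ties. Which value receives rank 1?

51

Sorted (descending): 51, 47, 47, 47, 12, 7
The 3 values of 47 occupy positions 2–4 → each gets rank 4.
Rank 1 → value 51.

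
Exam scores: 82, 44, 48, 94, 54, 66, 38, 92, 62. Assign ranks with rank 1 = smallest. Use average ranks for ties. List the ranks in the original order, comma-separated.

Sorted (ascending): 38, 44, 48, 54, 62, 66, 82, 92, 94
No ties — each value takes its position as its rank.

7, 2, 3, 9, 4, 6, 1, 8, 5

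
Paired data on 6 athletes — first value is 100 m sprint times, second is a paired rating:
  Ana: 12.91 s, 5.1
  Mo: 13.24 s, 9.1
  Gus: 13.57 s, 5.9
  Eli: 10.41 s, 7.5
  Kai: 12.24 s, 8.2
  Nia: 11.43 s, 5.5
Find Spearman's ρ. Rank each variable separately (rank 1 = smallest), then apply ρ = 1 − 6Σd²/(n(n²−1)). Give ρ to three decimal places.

0.086

Ranks of variable 1: 4, 5, 6, 1, 3, 2
Ranks of variable 2: 1, 6, 3, 4, 5, 2
d = r₁ − r₂: 3, -1, 3, -3, -2, 0
d²: 9, 1, 9, 9, 4, 0; Σd² = 32
ρ = 1 − 6·32/(6·35) = 1 − 192/210 = 0.086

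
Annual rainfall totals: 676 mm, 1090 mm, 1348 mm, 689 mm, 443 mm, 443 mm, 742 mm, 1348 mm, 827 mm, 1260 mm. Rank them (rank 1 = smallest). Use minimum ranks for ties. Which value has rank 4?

689

Sorted (ascending): 443, 443, 676, 689, 742, 827, 1090, 1260, 1348, 1348
The 2 values of 443 occupy positions 1–2 → each gets rank 1.
The 2 values of 1348 occupy positions 9–10 → each gets rank 9.
Rank 4 → value 689.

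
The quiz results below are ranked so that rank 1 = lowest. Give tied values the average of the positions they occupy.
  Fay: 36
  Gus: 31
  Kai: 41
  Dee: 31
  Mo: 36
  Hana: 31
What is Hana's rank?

2

Sorted (ascending): 31, 31, 31, 36, 36, 41
The 3 values of 31 occupy positions 1–3 → average rank 2.
The 2 values of 36 occupy positions 4–5 → average rank (4+5)/2 = 4.5.
Hana has value 31 → rank 2.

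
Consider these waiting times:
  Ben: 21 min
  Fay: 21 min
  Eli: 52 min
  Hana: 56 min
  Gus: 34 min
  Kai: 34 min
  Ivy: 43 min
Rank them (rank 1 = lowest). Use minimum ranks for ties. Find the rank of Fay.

Sorted (ascending): 21, 21, 34, 34, 43, 52, 56
The 2 values of 21 occupy positions 1–2 → each gets rank 1.
The 2 values of 34 occupy positions 3–4 → each gets rank 3.
Fay has value 21 min → rank 1.

1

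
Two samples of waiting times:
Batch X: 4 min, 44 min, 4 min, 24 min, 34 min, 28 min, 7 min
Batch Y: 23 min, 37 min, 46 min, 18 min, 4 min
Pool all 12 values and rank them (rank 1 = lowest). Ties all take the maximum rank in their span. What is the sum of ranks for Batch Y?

36

Sorted (ascending): 4, 4, 4, 7, 18, 23, 24, 28, 34, 37, 44, 46
The 3 values of 4 occupy positions 1–3 → each gets rank 3.
Batch Y values → pooled ranks: 23→6, 37→10, 46→12, 18→5, 4→3
Rank sum = 6 + 10 + 12 + 5 + 3 = 36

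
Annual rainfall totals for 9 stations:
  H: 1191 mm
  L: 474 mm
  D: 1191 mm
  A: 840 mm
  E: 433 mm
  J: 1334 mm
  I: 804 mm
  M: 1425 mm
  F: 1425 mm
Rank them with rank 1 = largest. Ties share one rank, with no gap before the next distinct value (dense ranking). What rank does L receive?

Sorted (descending): 1425, 1425, 1334, 1191, 1191, 840, 804, 474, 433
The 2 values of 1425 share dense rank 1.
The 2 values of 1191 share dense rank 3.
Remaining distinct values take the next consecutive integers.
L has value 474 mm → rank 6.

6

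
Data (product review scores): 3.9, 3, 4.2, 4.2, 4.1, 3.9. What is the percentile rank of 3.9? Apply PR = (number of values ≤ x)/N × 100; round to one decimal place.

50.0

N = 6.
Strictly below 3.9: 1. Equal to 3.9: 2.
PR = 3/6 × 100 = 50.0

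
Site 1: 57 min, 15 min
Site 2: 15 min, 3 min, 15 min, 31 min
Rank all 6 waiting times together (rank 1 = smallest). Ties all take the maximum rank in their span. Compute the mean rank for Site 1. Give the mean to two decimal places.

5.00

Sorted (ascending): 3, 15, 15, 15, 31, 57
The 3 values of 15 occupy positions 2–4 → each gets rank 4.
Site 1 values → pooled ranks: 57→6, 15→4
Mean rank = (6 + 4) / 2 = 5.00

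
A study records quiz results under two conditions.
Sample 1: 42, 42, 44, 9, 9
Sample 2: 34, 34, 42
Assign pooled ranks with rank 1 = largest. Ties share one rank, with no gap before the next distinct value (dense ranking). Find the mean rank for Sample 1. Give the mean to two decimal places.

2.60

Sorted (descending): 44, 42, 42, 42, 34, 34, 9, 9
The 3 values of 42 share dense rank 2.
The 2 values of 34 share dense rank 3.
The 2 values of 9 share dense rank 4.
Remaining distinct values take the next consecutive integers.
Sample 1 values → pooled ranks: 42→2, 42→2, 44→1, 9→4, 9→4
Mean rank = (2 + 2 + 1 + 4 + 4) / 5 = 2.60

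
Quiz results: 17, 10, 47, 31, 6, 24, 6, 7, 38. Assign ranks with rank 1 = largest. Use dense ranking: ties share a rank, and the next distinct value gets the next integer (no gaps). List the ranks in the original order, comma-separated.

5, 6, 1, 3, 8, 4, 8, 7, 2

Sorted (descending): 47, 38, 31, 24, 17, 10, 7, 6, 6
The 2 values of 6 share dense rank 8.
Remaining distinct values take the next consecutive integers.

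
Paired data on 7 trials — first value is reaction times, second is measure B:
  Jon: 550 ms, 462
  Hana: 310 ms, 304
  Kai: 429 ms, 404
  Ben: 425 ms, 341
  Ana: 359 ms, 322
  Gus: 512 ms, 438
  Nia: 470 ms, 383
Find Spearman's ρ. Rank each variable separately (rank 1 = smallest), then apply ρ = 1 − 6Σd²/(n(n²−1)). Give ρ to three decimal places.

Ranks of variable 1: 7, 1, 4, 3, 2, 6, 5
Ranks of variable 2: 7, 1, 5, 3, 2, 6, 4
d = r₁ − r₂: 0, 0, -1, 0, 0, 0, 1
d²: 0, 0, 1, 0, 0, 0, 1; Σd² = 2
ρ = 1 − 6·2/(7·48) = 1 − 12/336 = 0.964

0.964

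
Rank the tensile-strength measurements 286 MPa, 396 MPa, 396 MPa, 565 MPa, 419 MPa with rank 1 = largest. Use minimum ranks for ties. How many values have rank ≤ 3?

4

Sorted (descending): 565, 419, 396, 396, 286
The 2 values of 396 occupy positions 3–4 → each gets rank 3.
Ranks ≤ 3: {1, 2, 3, 3} → 4 values.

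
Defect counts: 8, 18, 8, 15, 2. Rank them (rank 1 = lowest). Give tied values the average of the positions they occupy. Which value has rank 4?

15

Sorted (ascending): 2, 8, 8, 15, 18
The 2 values of 8 occupy positions 2–3 → average rank (2+3)/2 = 2.5.
Rank 4 → value 15.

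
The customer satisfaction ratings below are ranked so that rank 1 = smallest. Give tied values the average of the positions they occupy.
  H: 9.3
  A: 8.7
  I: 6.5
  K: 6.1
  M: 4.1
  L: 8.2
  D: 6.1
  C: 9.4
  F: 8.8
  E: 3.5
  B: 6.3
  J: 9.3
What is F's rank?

9

Sorted (ascending): 3.5, 4.1, 6.1, 6.1, 6.3, 6.5, 8.2, 8.7, 8.8, 9.3, 9.3, 9.4
The 2 values of 6.1 occupy positions 3–4 → average rank (3+4)/2 = 3.5.
The 2 values of 9.3 occupy positions 10–11 → average rank (10+11)/2 = 10.5.
F has value 8.8 → rank 9.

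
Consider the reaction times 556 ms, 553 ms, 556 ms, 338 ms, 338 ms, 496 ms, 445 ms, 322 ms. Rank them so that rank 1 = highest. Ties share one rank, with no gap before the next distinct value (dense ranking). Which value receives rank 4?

Sorted (descending): 556, 556, 553, 496, 445, 338, 338, 322
The 2 values of 556 share dense rank 1.
The 2 values of 338 share dense rank 5.
Remaining distinct values take the next consecutive integers.
Rank 4 → value 445.

445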